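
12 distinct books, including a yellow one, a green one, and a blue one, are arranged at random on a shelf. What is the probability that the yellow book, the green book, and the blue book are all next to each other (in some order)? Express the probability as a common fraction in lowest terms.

1/22

There are 12! = 479001600 arrangements.
Treat the three as one block: 10! placements × 3! orders within the block = 3628800·6 = 21772800.
Probability = 21772800/479001600 = 1/22.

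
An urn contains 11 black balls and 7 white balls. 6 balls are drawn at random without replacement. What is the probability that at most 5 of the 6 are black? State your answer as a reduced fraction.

431/442

Total selections: C(18,6) = 18564.
The complement is exactly 6 black: C(11,6)·C(7,0) = 462.
Probability = 1 − 462/18564 = 18102/18564 = 431/442.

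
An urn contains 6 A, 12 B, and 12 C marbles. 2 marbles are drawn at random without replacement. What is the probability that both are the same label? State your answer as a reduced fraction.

49/145

There are C(30,2) = 435 ways to draw 2 marbles.
All same label: C(6,2) + C(12,2) + C(12,2) = 15 + 66 + 66 = 147.
Probability = 147/435 = 49/145.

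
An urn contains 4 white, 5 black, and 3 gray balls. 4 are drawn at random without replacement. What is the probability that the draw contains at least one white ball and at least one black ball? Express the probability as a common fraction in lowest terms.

26/33

There are C(12,4) = 495 possible draws.
By inclusion-exclusion on the complements, draws missing all white or all black: C(8,4) + C(7,4) − C(3,4) = 70 + 35 − 0 = 105.
So draws with at least one of each: 495 − 105 = 390, probability 390/495 = 26/33.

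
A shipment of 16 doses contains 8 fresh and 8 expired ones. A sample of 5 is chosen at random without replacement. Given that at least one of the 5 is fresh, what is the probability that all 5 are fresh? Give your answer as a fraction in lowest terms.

1/77

Work in counts. Selections with at least one fresh: C(16,5) − C(8,5) = 4368 − 56 = 4312.
Of those, selections where all 5 are fresh: C(8,5) = 56.
Conditional probability = 56/4312 = 1/77.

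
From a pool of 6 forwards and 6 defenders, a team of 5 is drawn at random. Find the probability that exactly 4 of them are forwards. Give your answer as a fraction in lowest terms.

5/44

The sample space is all 5-subsets of the 12: C(12,5) = 792.
Selections with exactly 4 forwards: choose 4 of the 6 forwards and 1 of the 6 defenders, C(6,4)·C(6,1) = 15·6 = 90.
Probability = 90/792 = 5/44.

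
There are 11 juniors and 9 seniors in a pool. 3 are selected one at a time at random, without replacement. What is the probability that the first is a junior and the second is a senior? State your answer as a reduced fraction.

Multiply the conditional probabilities at each draw: 11/20 · 9/19 = 99/380.

99/380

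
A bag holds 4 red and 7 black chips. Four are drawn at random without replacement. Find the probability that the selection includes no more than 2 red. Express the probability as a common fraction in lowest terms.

Total selections: C(11,4) = 330.
Count the complement (more than 2 red): C(4,3)·C(7,1) + C(4,4)·C(7,0) = 28 + 1 = 29.
Probability = 1 − 29/330 = 301/330.

301/330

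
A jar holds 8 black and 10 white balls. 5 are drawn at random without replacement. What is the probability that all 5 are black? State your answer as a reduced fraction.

1/153

There are C(18,5) = 8568 possible selections.
Selections with all black: C(8,5) = 56.
Probability = 56/8568 = 1/153.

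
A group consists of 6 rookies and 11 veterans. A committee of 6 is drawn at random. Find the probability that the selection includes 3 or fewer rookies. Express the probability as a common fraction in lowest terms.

2871/3094

Total selections: C(17,6) = 12376.
Favorable selections (3 or fewer rookies): C(6,0)·C(11,6) + C(6,1)·C(11,5) + C(6,2)·C(11,4) + C(6,3)·C(11,3) = 462 + 2772 + 4950 + 3300 = 11484.
Probability = 11484/12376 = 2871/3094.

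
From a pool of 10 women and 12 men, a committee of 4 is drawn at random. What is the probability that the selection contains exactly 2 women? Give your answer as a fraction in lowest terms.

Total number of selections: C(22,4) = 7315.
Selections with exactly 2 women: choose 2 of the 10 women and 2 of the 12 men, C(10,2)·C(12,2) = 45·66 = 2970.
Probability = 2970/7315 = 54/133.

54/133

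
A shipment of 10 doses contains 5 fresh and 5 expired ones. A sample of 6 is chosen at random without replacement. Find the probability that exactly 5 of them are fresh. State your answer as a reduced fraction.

1/42

There are C(10,6) = 210 ways to choose 6 from 10.
Selections with exactly 5 fresh: choose 5 of the 5 fresh and 1 of the 5 expired, C(5,5)·C(5,1) = 1·5 = 5.
Probability = 5/210 = 1/42.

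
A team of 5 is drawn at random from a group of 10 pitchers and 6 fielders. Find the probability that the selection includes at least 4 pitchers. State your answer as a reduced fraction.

Total selections: C(16,5) = 4368.
Favorable selections (at least 4 pitchers): C(10,4)·C(6,1) + C(10,5)·C(6,0) = 1260 + 252 = 1512.
Probability = 1512/4368 = 9/26.

9/26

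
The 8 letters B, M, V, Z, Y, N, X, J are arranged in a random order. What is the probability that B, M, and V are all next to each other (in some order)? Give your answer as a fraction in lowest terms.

There are 8! = 40320 arrangements.
Treat the three as one block: 6! placements × 3! orders within the block = 720·6 = 4320.
Probability = 4320/40320 = 3/28.

3/28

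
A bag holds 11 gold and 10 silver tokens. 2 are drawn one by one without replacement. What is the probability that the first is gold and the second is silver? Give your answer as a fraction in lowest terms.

11/42

Multiply the conditional probabilities at each draw: 11/21 · 10/20 = 110/420 = 11/42.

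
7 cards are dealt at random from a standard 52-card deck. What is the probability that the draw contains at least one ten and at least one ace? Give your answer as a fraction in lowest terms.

There are C(52,7) = 133784560 possible draws.
By inclusion-exclusion on the complements, draws missing all tens or all aces: C(48,7) + C(48,7) − C(44,7) = 73629072 + 73629072 − 38320568 = 108937576.
So draws with at least one of each: 133784560 − 108937576 = 24846984, probability 24846984/133784560 = 3105873/16723070.

3105873/16723070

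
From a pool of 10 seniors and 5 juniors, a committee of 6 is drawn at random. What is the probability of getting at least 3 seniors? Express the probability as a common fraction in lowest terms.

Total selections: C(15,6) = 5005.
Count the complement (fewer than 3 seniors): C(10,1)·C(5,5) + C(10,2)·C(5,4) = 10 + 225 = 235.
Probability = 1 − 235/5005 = 4770/5005 = 954/1001.

954/1001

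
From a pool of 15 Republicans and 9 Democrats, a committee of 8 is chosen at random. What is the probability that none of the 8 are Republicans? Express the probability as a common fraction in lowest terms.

1/81719

There are C(24,8) = 735471 possible selections.
Selections with no Republicans (all Democrats): C(9,8) = 9.
Probability = 9/735471 = 1/81719.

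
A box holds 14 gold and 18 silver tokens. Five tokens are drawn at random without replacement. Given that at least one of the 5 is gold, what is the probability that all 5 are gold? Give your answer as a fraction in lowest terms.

13/1252

Work in counts. Selections with at least one gold: C(32,5) − C(18,5) = 201376 − 8568 = 192808.
Of those, selections where all 5 are gold: C(14,5) = 2002.
Conditional probability = 2002/192808 = 13/1252.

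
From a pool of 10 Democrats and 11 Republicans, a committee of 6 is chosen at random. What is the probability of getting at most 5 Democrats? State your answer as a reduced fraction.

There are C(21,6) = 54264 ways to choose the 6.
Favorable selections (at most 5 Democrats): C(10,0)·C(11,6) + C(10,1)·C(11,5) + C(10,2)·C(11,4) + C(10,3)·C(11,3) + C(10,4)·C(11,2) + C(10,5)·C(11,1) = 462 + 4620 + 14850 + 19800 + 11550 + 2772 = 54054.
Probability = 54054/54264 = 1287/1292.

1287/1292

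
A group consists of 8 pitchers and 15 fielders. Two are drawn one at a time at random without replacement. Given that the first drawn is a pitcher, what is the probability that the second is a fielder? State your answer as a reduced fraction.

After removing one pitcher, 22 remain: 7 pitchers and 15 fielders.
So the probability the next is a fielder is 15/22.

15/22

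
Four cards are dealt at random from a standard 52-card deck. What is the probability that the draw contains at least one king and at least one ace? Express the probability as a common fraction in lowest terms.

There are C(52,4) = 270725 possible draws.
By inclusion-exclusion on the complements, draws missing all kings or all aces: C(48,4) + C(48,4) − C(44,4) = 194580 + 194580 − 135751 = 253409.
So draws with at least one of each: 270725 − 253409 = 17316, probability 17316/270725 = 1332/20825.

1332/20825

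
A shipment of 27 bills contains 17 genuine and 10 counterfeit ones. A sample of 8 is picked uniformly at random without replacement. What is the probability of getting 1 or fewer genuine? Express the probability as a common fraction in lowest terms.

139/148005

Total selections: C(27,8) = 2220075.
Favorable selections (1 or fewer genuine): C(17,0)·C(10,8) + C(17,1)·C(10,7) = 45 + 2040 = 2085.
Probability = 2085/2220075 = 139/148005.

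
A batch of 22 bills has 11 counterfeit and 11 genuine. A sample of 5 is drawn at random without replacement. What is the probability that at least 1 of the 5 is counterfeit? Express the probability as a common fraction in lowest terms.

There are C(22,5) = 26334 ways to choose the 5.
Favorable selections (at least 1 counterfeit): C(11,1)·C(11,4) + C(11,2)·C(11,3) + C(11,3)·C(11,2) + C(11,4)·C(11,1) + C(11,5)·C(11,0) = 3630 + 9075 + 9075 + 3630 + 462 = 25872.
Probability = 25872/26334 = 56/57.

56/57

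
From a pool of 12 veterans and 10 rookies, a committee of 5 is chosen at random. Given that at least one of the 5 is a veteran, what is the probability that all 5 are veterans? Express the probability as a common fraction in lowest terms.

44/1449

Work in counts. Selections with at least one veteran: C(22,5) − C(10,5) = 26334 − 252 = 26082.
Of those, selections where all 5 are veterans: C(12,5) = 792.
Conditional probability = 792/26082 = 44/1449.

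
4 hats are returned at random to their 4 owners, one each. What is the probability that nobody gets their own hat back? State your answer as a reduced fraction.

3/8

There are 4! = 24 assignments.
By inclusion-exclusion, assignments with no fixed points: C(4,0)·4! − C(4,1)·3! + C(4,2)·2! − C(4,3)·1! + C(4,4)·0! = 9.
Probability = 9/24 = 3/8.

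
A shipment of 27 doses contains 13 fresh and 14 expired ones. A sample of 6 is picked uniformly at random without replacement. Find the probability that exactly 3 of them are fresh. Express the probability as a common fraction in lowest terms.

364/1035

Total number of selections: C(27,6) = 296010.
Selections with exactly 3 fresh: choose 3 of the 13 fresh and 3 of the 14 expired, C(13,3)·C(14,3) = 286·364 = 104104.
Probability = 104104/296010 = 364/1035.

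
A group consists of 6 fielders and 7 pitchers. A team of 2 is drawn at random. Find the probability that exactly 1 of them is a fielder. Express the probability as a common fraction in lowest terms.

The sample space is all 2-subsets of the 13: C(13,2) = 78.
Selections with exactly 1 fielder: choose 1 of the 6 fielders and 1 of the 7 pitchers, C(6,1)·C(7,1) = 6·7 = 42.
Probability = 42/78 = 7/13.

7/13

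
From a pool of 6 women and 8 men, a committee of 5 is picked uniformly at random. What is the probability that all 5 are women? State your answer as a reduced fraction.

There are C(14,5) = 2002 possible selections.
Selections with all women: C(6,5) = 6.
Probability = 6/2002 = 3/1001.

3/1001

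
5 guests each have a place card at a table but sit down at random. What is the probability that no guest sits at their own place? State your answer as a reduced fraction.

11/30

There are 5! = 120 seatings.
By inclusion-exclusion, seatings with no fixed points: C(5,0)·5! − C(5,1)·4! + C(5,2)·3! − C(5,3)·2! + C(5,4)·1! − C(5,5)·0! = 44.
Probability = 44/120 = 11/30.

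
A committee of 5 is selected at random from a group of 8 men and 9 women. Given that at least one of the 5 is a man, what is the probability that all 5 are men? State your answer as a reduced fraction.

Work in counts. Selections with at least one man: C(17,5) − C(9,5) = 6188 − 126 = 6062.
Of those, selections where all 5 are men: C(8,5) = 56.
Conditional probability = 56/6062 = 4/433.

4/433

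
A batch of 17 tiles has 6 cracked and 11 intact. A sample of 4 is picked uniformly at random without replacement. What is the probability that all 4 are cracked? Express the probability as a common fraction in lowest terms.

There are C(17,4) = 2380 possible selections.
Selections with all cracked: C(6,4) = 15.
Probability = 15/2380 = 3/476.

3/476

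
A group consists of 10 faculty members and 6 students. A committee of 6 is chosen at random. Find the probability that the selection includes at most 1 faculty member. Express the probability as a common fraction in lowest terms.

Total selections: C(16,6) = 8008.
Favorable selections (at most 1 faculty member): C(10,0)·C(6,6) + C(10,1)·C(6,5) = 1 + 60 = 61.
Probability = 61/8008.

61/8008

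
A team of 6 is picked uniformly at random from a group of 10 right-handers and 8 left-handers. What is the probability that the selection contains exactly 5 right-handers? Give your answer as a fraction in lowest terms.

There are C(18,6) = 18564 ways to choose 6 from 18.
Selections with exactly 5 right-handers: choose 5 of the 10 right-handers and 1 of the 8 left-handers, C(10,5)·C(8,1) = 252·8 = 2016.
Probability = 2016/18564 = 24/221.

24/221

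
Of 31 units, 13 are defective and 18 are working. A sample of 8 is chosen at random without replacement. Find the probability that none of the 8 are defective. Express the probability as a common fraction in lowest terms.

374/67425

There are C(31,8) = 7888725 possible selections.
Selections with no defective (all working): C(18,8) = 43758.
Probability = 43758/7888725 = 374/67425.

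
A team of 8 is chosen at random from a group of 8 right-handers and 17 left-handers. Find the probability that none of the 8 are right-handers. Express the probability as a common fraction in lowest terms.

There are C(25,8) = 1081575 possible selections.
Selections with no right-handers (all left-handers): C(17,8) = 24310.
Probability = 24310/1081575 = 442/19665.

442/19665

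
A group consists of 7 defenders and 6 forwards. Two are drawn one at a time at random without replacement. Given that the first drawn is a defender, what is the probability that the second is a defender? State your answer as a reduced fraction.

After removing one defender, 12 remain: 6 defenders and 6 forwards.
So the probability the next is a defender is 6/12 = 1/2.

1/2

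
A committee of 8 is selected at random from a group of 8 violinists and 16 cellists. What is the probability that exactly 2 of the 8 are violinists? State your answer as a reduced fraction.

Total number of selections: C(24,8) = 735471.
Selections with exactly 2 violinists: choose 2 of the 8 violinists and 6 of the 16 cellists, C(8,2)·C(16,6) = 28·8008 = 224224.
Probability = 224224/735471 = 20384/66861.

20384/66861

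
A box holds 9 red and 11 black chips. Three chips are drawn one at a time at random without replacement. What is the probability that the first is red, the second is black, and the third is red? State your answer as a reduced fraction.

Multiply the conditional probabilities at each draw: 9/20 · 11/19 · 8/18 = 792/6840 = 11/95.

11/95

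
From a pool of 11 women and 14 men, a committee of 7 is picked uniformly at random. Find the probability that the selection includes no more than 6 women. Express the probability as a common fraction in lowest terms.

4367/4370

Total selections: C(25,7) = 480700.
The complement is exactly 7 women: C(11,7)·C(14,0) = 330.
Probability = 1 − 330/480700 = 480370/480700 = 4367/4370.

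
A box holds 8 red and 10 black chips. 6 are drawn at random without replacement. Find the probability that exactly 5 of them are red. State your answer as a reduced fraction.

There are C(18,6) = 18564 ways to choose 6 from 18.
Selections with exactly 5 red: choose 5 of the 8 red and 1 of the 10 black, C(8,5)·C(10,1) = 56·10 = 560.
Probability = 560/18564 = 20/663.

20/663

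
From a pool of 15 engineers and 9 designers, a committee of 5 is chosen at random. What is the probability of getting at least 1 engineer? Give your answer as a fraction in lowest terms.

1009/1012

Total selections: C(24,5) = 42504.
The complement is all 5 are designers: C(9,5) = 126.
Probability = 1 − 126/42504 = 42378/42504 = 1009/1012.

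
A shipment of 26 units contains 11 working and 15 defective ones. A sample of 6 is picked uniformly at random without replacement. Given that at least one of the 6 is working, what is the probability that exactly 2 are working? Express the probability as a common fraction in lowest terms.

Work in counts. Selections with at least one working: C(26,6) − C(15,6) = 230230 − 5005 = 225225.
Of those, selections where exactly 2 are working: C(11,2)·C(15,4) = 55·1365 = 75075.
Conditional probability = 75075/225225 = 1/3.

1/3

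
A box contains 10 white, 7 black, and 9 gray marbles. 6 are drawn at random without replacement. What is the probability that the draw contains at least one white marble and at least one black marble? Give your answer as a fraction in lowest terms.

13941/16445

There are C(26,6) = 230230 possible draws.
By inclusion-exclusion on the complements, draws missing all white or all black: C(16,6) + C(19,6) − C(9,6) = 8008 + 27132 − 84 = 35056.
So draws with at least one of each: 230230 − 35056 = 195174, probability 195174/230230 = 13941/16445.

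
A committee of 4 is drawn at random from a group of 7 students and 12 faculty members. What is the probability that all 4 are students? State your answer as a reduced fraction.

There are C(19,4) = 3876 possible selections.
Selections with all students: C(7,4) = 35.
Probability = 35/3876.

35/3876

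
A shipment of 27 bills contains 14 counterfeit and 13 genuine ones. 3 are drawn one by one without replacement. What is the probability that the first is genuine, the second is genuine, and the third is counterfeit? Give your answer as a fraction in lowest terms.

Multiply the conditional probabilities at each draw: 13/27 · 12/26 · 14/25 = 2184/17550 = 28/225.

28/225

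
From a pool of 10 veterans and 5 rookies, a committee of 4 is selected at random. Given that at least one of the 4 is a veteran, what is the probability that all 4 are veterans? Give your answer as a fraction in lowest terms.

21/136

Work in counts. Selections with at least one veteran: C(15,4) − C(5,4) = 1365 − 5 = 1360.
Of those, selections where all 4 are veterans: C(10,4) = 210.
Conditional probability = 210/1360 = 21/136.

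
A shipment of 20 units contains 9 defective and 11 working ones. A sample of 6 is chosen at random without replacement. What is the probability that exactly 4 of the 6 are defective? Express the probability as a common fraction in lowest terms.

Total number of selections: C(20,6) = 38760.
Selections with exactly 4 defective: choose 4 of the 9 defective and 2 of the 11 working, C(9,4)·C(11,2) = 126·55 = 6930.
Probability = 6930/38760 = 231/1292.

231/1292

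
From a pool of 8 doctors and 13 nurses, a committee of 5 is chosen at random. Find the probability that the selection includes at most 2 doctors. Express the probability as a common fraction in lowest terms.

715/969

There are C(21,5) = 20349 ways to choose the 5.
Favorable selections (at most 2 doctors): C(8,0)·C(13,5) + C(8,1)·C(13,4) + C(8,2)·C(13,3) = 1287 + 5720 + 8008 = 15015.
Probability = 15015/20349 = 715/969.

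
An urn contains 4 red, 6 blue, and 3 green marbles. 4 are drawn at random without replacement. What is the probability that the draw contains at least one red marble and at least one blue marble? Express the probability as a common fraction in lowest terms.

There are C(13,4) = 715 possible draws.
By inclusion-exclusion on the complements, draws missing all red or all blue: C(9,4) + C(7,4) − C(3,4) = 126 + 35 − 0 = 161.
So draws with at least one of each: 715 − 161 = 554, probability 554/715.

554/715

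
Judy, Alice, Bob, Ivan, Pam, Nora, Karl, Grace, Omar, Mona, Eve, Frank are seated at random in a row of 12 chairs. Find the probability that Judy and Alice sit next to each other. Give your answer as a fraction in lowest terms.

There are 12! = 479001600 arrangements.
Treat Judy and Alice as a block: 11! arrangements of the blocks × 2 orders within the block = 2·39916800 = 79833600.
Probability = 79833600/479001600 = 1/6.

1/6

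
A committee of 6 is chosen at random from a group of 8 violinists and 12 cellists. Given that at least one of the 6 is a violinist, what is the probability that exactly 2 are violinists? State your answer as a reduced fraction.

385/1051

Work in counts. Selections with at least one violinist: C(20,6) − C(12,6) = 38760 − 924 = 37836.
Of those, selections where exactly 2 are violinists: C(8,2)·C(12,4) = 28·495 = 13860.
Conditional probability = 13860/37836 = 385/1051.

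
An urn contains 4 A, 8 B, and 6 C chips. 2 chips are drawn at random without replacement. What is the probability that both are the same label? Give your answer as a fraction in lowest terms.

49/153

There are C(18,2) = 153 ways to draw 2 chips.
All same label: C(4,2) + C(8,2) + C(6,2) = 6 + 28 + 15 = 49.
Probability = 49/153.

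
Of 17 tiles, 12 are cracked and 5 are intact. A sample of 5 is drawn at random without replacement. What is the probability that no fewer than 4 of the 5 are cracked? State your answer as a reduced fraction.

There are C(17,5) = 6188 ways to choose the 5.
Favorable selections (no fewer than 4 cracked): C(12,4)·C(5,1) + C(12,5)·C(5,0) = 2475 + 792 = 3267.
Probability = 3267/6188.

3267/6188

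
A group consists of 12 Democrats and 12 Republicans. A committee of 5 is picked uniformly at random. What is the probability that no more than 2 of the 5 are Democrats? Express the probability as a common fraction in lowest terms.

1/2

Total selections: C(24,5) = 42504.
Favorable selections (no more than 2 Democrats): C(12,0)·C(12,5) + C(12,1)·C(12,4) + C(12,2)·C(12,3) = 792 + 5940 + 14520 = 21252.
Probability = 21252/42504 = 1/2.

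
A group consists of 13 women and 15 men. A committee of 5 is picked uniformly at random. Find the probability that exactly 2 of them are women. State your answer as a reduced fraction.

Total number of selections: C(28,5) = 98280.
Selections with exactly 2 women: choose 2 of the 13 women and 3 of the 15 men, C(13,2)·C(15,3) = 78·455 = 35490.
Probability = 35490/98280 = 13/36.

13/36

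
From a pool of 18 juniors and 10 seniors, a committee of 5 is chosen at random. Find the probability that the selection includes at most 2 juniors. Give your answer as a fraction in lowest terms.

There are C(28,5) = 98280 ways to choose the 5.
Favorable selections (at most 2 juniors): C(18,0)·C(10,5) + C(18,1)·C(10,4) + C(18,2)·C(10,3) = 252 + 3780 + 18360 = 22392.
Probability = 22392/98280 = 311/1365.

311/1365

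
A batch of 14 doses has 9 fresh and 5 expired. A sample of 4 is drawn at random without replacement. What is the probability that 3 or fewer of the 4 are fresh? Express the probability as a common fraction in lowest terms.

125/143

Total selections: C(14,4) = 1001.
The complement is exactly 4 fresh: C(9,4)·C(5,0) = 126.
Probability = 1 − 126/1001 = 875/1001 = 125/143.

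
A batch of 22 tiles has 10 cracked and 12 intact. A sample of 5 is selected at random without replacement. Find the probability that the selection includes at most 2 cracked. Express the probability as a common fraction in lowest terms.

Total selections: C(22,5) = 26334.
Favorable selections (at most 2 cracked): C(10,0)·C(12,5) + C(10,1)·C(12,4) + C(10,2)·C(12,3) = 792 + 4950 + 9900 = 15642.
Probability = 15642/26334 = 79/133.

79/133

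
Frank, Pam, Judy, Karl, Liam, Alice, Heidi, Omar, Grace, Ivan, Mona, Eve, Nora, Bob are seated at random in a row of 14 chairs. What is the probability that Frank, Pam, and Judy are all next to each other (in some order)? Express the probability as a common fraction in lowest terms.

3/91

There are 14! = 87178291200 arrangements.
Treat the three as one block: 12! placements × 3! orders within the block = 479001600·6 = 2874009600.
Probability = 2874009600/87178291200 = 3/91.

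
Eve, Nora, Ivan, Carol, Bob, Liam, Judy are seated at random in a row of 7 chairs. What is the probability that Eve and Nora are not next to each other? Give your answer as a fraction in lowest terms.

5/7

There are 7! = 5040 arrangements.
Arrangements with Eve and Nora adjacent: 2·6! = 1440.
So not adjacent: 5040 − 1440 = 3600, probability 3600/5040 = 5/7.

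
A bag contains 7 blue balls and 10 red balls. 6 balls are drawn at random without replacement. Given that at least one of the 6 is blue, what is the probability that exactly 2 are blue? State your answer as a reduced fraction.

315/869

Work in counts. Selections with at least one blue: C(17,6) − C(10,6) = 12376 − 210 = 12166.
Of those, selections where exactly 2 are blue: C(7,2)·C(10,4) = 21·210 = 4410.
Conditional probability = 4410/12166 = 315/869.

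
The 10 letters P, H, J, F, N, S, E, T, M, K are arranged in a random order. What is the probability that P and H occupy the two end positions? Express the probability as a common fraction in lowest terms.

There are 10! = 3628800 arrangements.
Place P and H at the ends in 2 ways, arrange the remaining 8 in 8! = 40320 ways: 2·40320 = 80640.
Probability = 80640/3628800 = 1/45.

1/45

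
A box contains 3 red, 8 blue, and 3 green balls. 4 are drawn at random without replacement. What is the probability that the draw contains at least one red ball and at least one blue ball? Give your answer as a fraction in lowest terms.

There are C(14,4) = 1001 possible draws.
By inclusion-exclusion on the complements, draws missing all red or all blue: C(11,4) + C(6,4) − C(3,4) = 330 + 15 − 0 = 345.
So draws with at least one of each: 1001 − 345 = 656, probability 656/1001.

656/1001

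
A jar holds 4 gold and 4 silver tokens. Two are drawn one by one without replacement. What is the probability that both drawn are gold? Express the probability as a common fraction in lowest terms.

Multiply the conditional probabilities at each draw: 4/8 · 3/7 = 12/56 = 3/14.

3/14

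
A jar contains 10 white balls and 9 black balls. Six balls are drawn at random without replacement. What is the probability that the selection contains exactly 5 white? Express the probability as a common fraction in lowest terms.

27/323

Total number of selections: C(19,6) = 27132.
Selections with exactly 5 white: choose 5 of the 10 white and 1 of the 9 black, C(10,5)·C(9,1) = 252·9 = 2268.
Probability = 2268/27132 = 27/323.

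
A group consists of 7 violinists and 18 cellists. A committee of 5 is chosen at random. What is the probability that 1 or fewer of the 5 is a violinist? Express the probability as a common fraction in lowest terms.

714/1265

There are C(25,5) = 53130 ways to choose the 5.
Favorable selections (1 or fewer violinist): C(7,0)·C(18,5) + C(7,1)·C(18,4) = 8568 + 21420 = 29988.
Probability = 29988/53130 = 714/1265.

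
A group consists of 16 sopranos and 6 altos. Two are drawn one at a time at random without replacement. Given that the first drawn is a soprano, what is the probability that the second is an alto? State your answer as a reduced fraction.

2/7

After removing one soprano, 21 remain: 15 sopranos and 6 altos.
So the probability the next is an alto is 6/21 = 2/7.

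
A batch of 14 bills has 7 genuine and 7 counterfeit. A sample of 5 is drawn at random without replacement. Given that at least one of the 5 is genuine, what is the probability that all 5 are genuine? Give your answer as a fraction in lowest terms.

Work in counts. Selections with at least one genuine: C(14,5) − C(7,5) = 2002 − 21 = 1981.
Of those, selections where all 5 are genuine: C(7,5) = 21.
Conditional probability = 21/1981 = 3/283.

3/283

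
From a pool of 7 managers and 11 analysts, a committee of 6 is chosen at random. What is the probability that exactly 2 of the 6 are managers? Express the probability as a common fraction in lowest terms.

165/442

There are C(18,6) = 18564 ways to choose 6 from 18.
Selections with exactly 2 managers: choose 2 of the 7 managers and 4 of the 11 analysts, C(7,2)·C(11,4) = 21·330 = 6930.
Probability = 6930/18564 = 165/442.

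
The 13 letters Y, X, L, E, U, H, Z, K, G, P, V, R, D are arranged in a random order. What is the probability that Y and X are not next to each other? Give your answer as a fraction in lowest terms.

11/13

There are 13! = 6227020800 arrangements.
Arrangements with Y and X adjacent: 2·12! = 958003200.
So not adjacent: 6227020800 − 958003200 = 5269017600, probability 5269017600/6227020800 = 11/13.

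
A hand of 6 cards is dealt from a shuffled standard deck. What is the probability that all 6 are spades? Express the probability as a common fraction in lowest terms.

There are C(52,6) = 20358520 possible 6-card hands.
Hands that are all spades: C(13,6) = 1716.
Probability = 1716/20358520 = 33/391510.

33/391510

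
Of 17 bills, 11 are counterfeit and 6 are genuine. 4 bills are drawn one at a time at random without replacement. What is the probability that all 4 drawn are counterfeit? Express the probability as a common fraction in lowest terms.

33/238

Multiply the conditional probabilities at each draw: 11/17 · 10/16 · 9/15 · 8/14 = 7920/57120 = 33/238.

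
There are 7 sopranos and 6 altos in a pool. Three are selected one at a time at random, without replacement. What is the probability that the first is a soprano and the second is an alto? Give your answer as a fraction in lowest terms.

Multiply the conditional probabilities at each draw: 7/13 · 6/12 = 42/156 = 7/26.

7/26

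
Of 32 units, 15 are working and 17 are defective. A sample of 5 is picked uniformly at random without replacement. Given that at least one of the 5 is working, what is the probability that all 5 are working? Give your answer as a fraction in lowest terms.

429/27884

Work in counts. Selections with at least one working: C(32,5) − C(17,5) = 201376 − 6188 = 195188.
Of those, selections where all 5 are working: C(15,5) = 3003.
Conditional probability = 3003/195188 = 429/27884.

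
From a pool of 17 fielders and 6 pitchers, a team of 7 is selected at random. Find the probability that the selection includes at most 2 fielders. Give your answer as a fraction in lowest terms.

49/14421

Total selections: C(23,7) = 245157.
Favorable selections (at most 2 fielders): C(17,1)·C(6,6) + C(17,2)·C(6,5) = 17 + 816 = 833.
Probability = 833/245157 = 49/14421.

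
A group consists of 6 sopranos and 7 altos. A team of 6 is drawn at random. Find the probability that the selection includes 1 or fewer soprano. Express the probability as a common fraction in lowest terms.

There are C(13,6) = 1716 ways to choose the 6.
Favorable selections (1 or fewer soprano): C(6,0)·C(7,6) + C(6,1)·C(7,5) = 7 + 126 = 133.
Probability = 133/1716.

133/1716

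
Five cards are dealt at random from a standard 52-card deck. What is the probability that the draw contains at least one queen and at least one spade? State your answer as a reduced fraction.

229297/866320

There are C(52,5) = 2598960 possible draws.
By inclusion-exclusion on the complements, draws missing all queens or all spades: C(48,5) + C(39,5) − C(36,5) = 1712304 + 575757 − 376992 = 1911069.
So draws with at least one of each: 2598960 − 1911069 = 687891, probability 687891/2598960 = 229297/866320.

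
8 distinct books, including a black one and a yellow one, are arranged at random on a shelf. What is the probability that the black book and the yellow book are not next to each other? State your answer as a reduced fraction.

There are 8! = 40320 arrangements.
Arrangements with the black book and the yellow book adjacent: 2·7! = 10080.
So not adjacent: 40320 − 10080 = 30240, probability 30240/40320 = 3/4.

3/4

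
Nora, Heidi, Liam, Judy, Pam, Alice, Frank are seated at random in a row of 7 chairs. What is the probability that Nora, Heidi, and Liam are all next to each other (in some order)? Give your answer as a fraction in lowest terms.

There are 7! = 5040 arrangements.
Treat the three as one block: 5! placements × 3! orders within the block = 120·6 = 720.
Probability = 720/5040 = 1/7.

1/7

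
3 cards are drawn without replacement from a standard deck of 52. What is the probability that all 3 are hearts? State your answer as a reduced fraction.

11/850

There are C(52,3) = 22100 possible 3-card hands.
Hands that are all hearts: C(13,3) = 286.
Probability = 286/22100 = 11/850.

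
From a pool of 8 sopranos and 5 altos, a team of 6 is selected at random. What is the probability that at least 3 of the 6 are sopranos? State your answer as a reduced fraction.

392/429

Total selections: C(13,6) = 1716.
Count the complement (fewer than 3 sopranos): C(8,1)·C(5,5) + C(8,2)·C(5,4) = 8 + 140 = 148.
Probability = 1 − 148/1716 = 1568/1716 = 392/429.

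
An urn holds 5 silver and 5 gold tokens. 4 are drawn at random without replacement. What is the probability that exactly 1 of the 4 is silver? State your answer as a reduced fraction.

5/21

There are C(10,4) = 210 ways to choose 4 from 10.
Selections with exactly 1 silver: choose 1 of the 5 silver and 3 of the 5 gold, C(5,1)·C(5,3) = 5·10 = 50.
Probability = 50/210 = 5/21.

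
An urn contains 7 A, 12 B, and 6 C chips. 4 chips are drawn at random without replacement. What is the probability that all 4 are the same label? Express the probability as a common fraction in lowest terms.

There are C(25,4) = 12650 ways to draw 4 chips.
All same label: C(7,4) + C(12,4) + C(6,4) = 35 + 495 + 15 = 545.
Probability = 545/12650 = 109/2530.

109/2530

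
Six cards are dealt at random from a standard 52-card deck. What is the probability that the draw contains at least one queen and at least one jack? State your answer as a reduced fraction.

718637/5089630

There are C(52,6) = 20358520 possible draws.
By inclusion-exclusion on the complements, draws missing all queens or all jacks: C(48,6) + C(48,6) − C(44,6) = 12271512 + 12271512 − 7059052 = 17483972.
So draws with at least one of each: 20358520 − 17483972 = 2874548, probability 2874548/20358520 = 718637/5089630.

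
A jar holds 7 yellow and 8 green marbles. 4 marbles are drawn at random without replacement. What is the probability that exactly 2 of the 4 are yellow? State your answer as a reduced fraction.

Total number of selections: C(15,4) = 1365.
Selections with exactly 2 yellow: choose 2 of the 7 yellow and 2 of the 8 green, C(7,2)·C(8,2) = 21·28 = 588.
Probability = 588/1365 = 28/65.

28/65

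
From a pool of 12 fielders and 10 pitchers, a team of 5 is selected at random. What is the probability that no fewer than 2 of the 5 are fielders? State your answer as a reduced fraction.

17/19

There are C(22,5) = 26334 ways to choose the 5.
Count the complement (fewer than 2 fielders): C(12,0)·C(10,5) + C(12,1)·C(10,4) = 252 + 2520 = 2772.
Probability = 1 − 2772/26334 = 23562/26334 = 17/19.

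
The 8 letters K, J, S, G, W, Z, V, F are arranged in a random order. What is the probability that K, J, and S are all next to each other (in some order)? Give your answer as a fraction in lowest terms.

3/28

There are 8! = 40320 arrangements.
Treat the three as one block: 6! placements × 3! orders within the block = 720·6 = 4320.
Probability = 4320/40320 = 3/28.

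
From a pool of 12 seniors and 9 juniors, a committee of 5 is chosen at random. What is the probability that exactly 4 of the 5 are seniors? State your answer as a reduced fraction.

Total number of selections: C(21,5) = 20349.
Selections with exactly 4 seniors: choose 4 of the 12 seniors and 1 of the 9 juniors, C(12,4)·C(9,1) = 495·9 = 4455.
Probability = 4455/20349 = 495/2261.

495/2261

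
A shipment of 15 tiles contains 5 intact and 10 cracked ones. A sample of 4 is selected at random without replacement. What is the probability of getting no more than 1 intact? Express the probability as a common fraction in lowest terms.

54/91

Total selections: C(15,4) = 1365.
Favorable selections (no more than 1 intact): C(5,0)·C(10,4) + C(5,1)·C(10,3) = 210 + 600 = 810.
Probability = 810/1365 = 54/91.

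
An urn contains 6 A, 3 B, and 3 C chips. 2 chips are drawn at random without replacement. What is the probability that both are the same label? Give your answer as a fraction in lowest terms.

7/22

There are C(12,2) = 66 ways to draw 2 chips.
All same label: C(6,2) + C(3,2) + C(3,2) = 15 + 3 + 3 = 21.
Probability = 21/66 = 7/22.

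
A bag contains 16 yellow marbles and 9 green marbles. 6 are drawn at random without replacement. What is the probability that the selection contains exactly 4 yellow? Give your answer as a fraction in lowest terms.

There are C(25,6) = 177100 ways to choose 6 from 25.
Selections with exactly 4 yellow: choose 4 of the 16 yellow and 2 of the 9 green, C(16,4)·C(9,2) = 1820·36 = 65520.
Probability = 65520/177100 = 468/1265.

468/1265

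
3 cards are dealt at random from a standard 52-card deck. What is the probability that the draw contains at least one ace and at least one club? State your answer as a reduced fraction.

33/260

There are C(52,3) = 22100 possible draws.
By inclusion-exclusion on the complements, draws missing all aces or all clubs: C(48,3) + C(39,3) − C(36,3) = 17296 + 9139 − 7140 = 19295.
So draws with at least one of each: 22100 − 19295 = 2805, probability 2805/22100 = 33/260.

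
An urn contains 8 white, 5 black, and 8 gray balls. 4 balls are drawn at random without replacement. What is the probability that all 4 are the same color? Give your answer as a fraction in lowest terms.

There are C(21,4) = 5985 ways to draw 4 balls.
All same color: C(8,4) + C(5,4) + C(8,4) = 70 + 5 + 70 = 145.
Probability = 145/5985 = 29/1197.

29/1197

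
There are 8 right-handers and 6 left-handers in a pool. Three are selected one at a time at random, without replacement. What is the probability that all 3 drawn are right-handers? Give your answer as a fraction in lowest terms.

2/13

Multiply the conditional probabilities at each draw: 8/14 · 7/13 · 6/12 = 336/2184 = 2/13.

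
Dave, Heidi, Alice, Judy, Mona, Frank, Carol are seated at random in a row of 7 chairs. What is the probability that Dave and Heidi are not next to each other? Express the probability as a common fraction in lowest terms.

There are 7! = 5040 arrangements.
Arrangements with Dave and Heidi adjacent: 2·6! = 1440.
So not adjacent: 5040 − 1440 = 3600, probability 3600/5040 = 5/7.

5/7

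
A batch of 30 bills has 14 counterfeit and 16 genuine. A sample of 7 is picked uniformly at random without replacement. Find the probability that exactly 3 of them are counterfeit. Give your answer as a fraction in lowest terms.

1274/3915

The sample space is all 7-subsets of the 30: C(30,7) = 2035800.
Selections with exactly 3 counterfeit: choose 3 of the 14 counterfeit and 4 of the 16 genuine, C(14,3)·C(16,4) = 364·1820 = 662480.
Probability = 662480/2035800 = 1274/3915.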